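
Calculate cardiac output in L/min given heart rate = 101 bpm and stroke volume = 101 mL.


CO = HR * SV
CO = 101 * 101 / 1000
CO = 10.2 L/min


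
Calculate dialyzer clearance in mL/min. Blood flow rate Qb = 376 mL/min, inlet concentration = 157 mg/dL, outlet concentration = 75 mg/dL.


K = Qb * (Cb_in - Cb_out) / Cb_in
K = 376 * (157 - 75) / 157
K = 196.4 mL/min


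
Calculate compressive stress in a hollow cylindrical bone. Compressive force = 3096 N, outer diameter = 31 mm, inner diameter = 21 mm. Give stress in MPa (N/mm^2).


A = pi*(r_o^2 - r_i^2)
r_o = 15.5 mm, r_i = 10.5 mm
A = 408.407 mm^2
sigma = F/A = 3096 / 408.407
sigma = 7.581 MPa


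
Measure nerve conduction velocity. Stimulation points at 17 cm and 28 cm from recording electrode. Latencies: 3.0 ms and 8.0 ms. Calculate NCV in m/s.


Distance = (28 - 17) / 100 = 0.11 m
dt = (8.0 - 3.0) / 1000 = 0.005 s
NCV = dist / dt = 22 m/s


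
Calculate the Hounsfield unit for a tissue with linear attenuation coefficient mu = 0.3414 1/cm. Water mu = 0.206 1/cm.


HU = ((mu_tissue - mu_water) / mu_water) * 1000
HU = ((0.3414 - 0.206) / 0.206) * 1000
HU = 657.3


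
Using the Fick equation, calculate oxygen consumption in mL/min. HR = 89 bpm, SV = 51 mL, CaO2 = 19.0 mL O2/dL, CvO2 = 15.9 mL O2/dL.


CO = HR*SV = 89*51/1000 = 4.539 L/min
a-v O2 diff = 19.0 - 15.9 = 3.1 mL/dL
VO2 = CO * (CaO2-CvO2) * 10 dL/L
VO2 = 4.539 * 3.1 * 10
VO2 = 140.7 mL/min


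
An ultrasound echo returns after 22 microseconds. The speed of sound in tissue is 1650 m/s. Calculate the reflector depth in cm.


depth = c * t / 2
t = 22 us = 2.2000e-05 s
depth = 1650 * 2.2000e-05 / 2
depth = 0.01815 m = 1.815 cm


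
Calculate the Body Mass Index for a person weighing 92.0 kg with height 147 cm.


BMI = weight / height^2
height = 147 cm = 1.47 m
BMI = 92.0 / 1.47^2
BMI = 42.57 kg/m^2


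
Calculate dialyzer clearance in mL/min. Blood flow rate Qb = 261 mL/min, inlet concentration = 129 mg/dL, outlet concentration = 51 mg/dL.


K = Qb * (Cb_in - Cb_out) / Cb_in
K = 261 * (129 - 51) / 129
K = 157.8 mL/min


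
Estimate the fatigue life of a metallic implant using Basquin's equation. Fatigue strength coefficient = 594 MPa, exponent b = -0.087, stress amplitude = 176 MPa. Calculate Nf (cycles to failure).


sigma_a = sigma_f' * (2Nf)^b
2Nf = (sigma_a/sigma_f')^(1/b)
2Nf = (176/594)^(1/-0.087)
2Nf = 1180626.1
Nf = 5.903e+05


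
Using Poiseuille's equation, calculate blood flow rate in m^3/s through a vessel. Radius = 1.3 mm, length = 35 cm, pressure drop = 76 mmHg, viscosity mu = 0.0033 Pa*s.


Q = pi*r^4*dP / (8*mu*L)
r = 0.0013 m, L = 0.35 m
dP = 76 mmHg = 10132.472 Pa
Q = 9.8394e-06 m^3/s


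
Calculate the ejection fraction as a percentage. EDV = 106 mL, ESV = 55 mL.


SV = EDV - ESV = 106 - 55 = 51 mL
EF = SV/EDV * 100 = 51/106 * 100
EF = 48.11%


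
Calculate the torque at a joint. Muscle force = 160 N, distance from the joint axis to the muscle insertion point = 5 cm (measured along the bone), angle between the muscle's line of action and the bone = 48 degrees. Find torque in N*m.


Torque = F * d * sin(theta)   (moment arm = d*sin(theta))
d = 5 cm = 0.05 m
Torque = 160 * 0.05 * sin(48)
Torque = 5.945 N*m


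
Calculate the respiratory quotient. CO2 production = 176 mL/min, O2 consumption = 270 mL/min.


RQ = VCO2 / VO2
RQ = 176 / 270
RQ = 0.6519


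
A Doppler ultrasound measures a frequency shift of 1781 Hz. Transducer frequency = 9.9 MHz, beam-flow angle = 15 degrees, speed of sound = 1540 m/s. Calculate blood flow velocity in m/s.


v = fd * c / (2 * f0 * cos(theta))
v = 1781 * 1540 / (2 * 9.9000e+06 * cos(15))
v = 0.1434 m/s


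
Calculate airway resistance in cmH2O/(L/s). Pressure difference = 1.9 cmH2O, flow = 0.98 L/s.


R = dP / flow
R = 1.9 / 0.98
R = 1.939 cmH2O/(L/s)


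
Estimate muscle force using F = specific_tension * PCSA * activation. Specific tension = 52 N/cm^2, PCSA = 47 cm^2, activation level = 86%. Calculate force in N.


F = sigma * PCSA * activation
F = 52 * 47 * 0.86
F = 2102 N


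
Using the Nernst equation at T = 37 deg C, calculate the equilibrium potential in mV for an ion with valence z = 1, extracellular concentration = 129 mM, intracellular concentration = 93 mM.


E = (RT/(zF)) * ln(C_out/C_in)
T = 37 + 273.15 = 310.15 K
E = (8.314 * 310.15 / (1 * 96485)) * ln(129/93)
E = 8.745 mV


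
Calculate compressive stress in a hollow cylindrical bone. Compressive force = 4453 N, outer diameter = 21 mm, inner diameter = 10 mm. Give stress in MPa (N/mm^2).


A = pi*(r_o^2 - r_i^2)
r_o = 10.5 mm, r_i = 5 mm
A = 267.821 mm^2
sigma = F/A = 4453 / 267.821
sigma = 16.63 MPa


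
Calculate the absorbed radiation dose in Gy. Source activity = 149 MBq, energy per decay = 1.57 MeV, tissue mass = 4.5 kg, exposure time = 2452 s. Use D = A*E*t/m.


A = 149 MBq = 1.4900e+08 Bq
E = 1.57 MeV = 2.51514e-13 J
D = A*E*t/m = 1.4900e+08*2.51514e-13*2452/4.5
D = 0.02042 Gy


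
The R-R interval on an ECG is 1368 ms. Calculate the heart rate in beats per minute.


HR = 60 / RR_interval(s)
RR = 1368 ms = 1.368 s
HR = 60 / 1.368 = 43.86 bpm


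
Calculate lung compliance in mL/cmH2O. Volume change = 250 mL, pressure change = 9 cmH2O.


C = dV / dP
C = 250 / 9
C = 27.78 mL/cmH2O


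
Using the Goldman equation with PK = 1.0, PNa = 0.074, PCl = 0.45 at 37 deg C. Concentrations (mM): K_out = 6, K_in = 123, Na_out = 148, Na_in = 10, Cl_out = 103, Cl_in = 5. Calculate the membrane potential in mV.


Vm = (RT/F)*ln((PK*Ko + PNa*Nao + PCl*Cli)/(PK*Ki + PNa*Nai + PCl*Clo))
Numer = 19.202, Denom = 170.09
Vm = -58.3 mV


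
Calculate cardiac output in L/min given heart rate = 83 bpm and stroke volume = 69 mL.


CO = HR * SV
CO = 83 * 69 / 1000
CO = 5.727 L/min


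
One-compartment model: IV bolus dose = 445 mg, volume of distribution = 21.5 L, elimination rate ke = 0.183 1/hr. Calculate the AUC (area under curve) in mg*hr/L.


C0 = Dose/Vd = 445/21.5 = 20.6977 mg/L
AUC = C0/ke = 20.6977/0.183
AUC = 113.1 mg*hr/L


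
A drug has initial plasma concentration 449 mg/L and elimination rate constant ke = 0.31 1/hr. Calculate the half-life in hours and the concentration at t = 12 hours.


t_half = ln(2) / ke = 0.693147 / 0.31 = 2.236 hr
C(t) = C0 * exp(-ke*t) = 449 * exp(-0.31*12)
C(12) = 10.88 mg/L


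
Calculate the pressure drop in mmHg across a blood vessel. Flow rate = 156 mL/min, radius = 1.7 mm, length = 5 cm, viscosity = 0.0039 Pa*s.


dP = 8*mu*L*Q / (pi*r^4)
Q = 156 mL/min = 2.6e-06 m^3/s
dP = 154.58 Pa = 154.58 / 133.322 mmHg = 1.159 mmHg


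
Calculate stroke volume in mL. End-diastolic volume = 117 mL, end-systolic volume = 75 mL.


SV = EDV - ESV
SV = 117 - 75
SV = 42 mL


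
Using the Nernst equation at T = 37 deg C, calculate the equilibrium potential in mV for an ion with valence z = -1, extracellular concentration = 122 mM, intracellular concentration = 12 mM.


E = (RT/(zF)) * ln(C_out/C_in)
T = 37 + 273.15 = 310.15 K
E = (8.314 * 310.15 / (-1 * 96485)) * ln(122/12)
E = -61.98 mV


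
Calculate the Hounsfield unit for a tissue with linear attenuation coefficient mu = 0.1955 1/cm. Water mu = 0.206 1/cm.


HU = ((mu_tissue - mu_water) / mu_water) * 1000
HU = ((0.1955 - 0.206) / 0.206) * 1000
HU = -50.97


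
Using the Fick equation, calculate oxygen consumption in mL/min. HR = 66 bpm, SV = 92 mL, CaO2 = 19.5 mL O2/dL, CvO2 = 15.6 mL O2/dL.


CO = HR*SV = 66*92/1000 = 6.072 L/min
a-v O2 diff = 19.5 - 15.6 = 3.9 mL/dL
VO2 = CO * (CaO2-CvO2) * 10 dL/L
VO2 = 6.072 * 3.9 * 10
VO2 = 236.8 mL/min


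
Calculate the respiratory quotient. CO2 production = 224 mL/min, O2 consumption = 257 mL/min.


RQ = VCO2 / VO2
RQ = 224 / 257
RQ = 0.8716


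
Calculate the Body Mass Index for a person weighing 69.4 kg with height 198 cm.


BMI = weight / height^2
height = 198 cm = 1.98 m
BMI = 69.4 / 1.98^2
BMI = 17.7 kg/m^2


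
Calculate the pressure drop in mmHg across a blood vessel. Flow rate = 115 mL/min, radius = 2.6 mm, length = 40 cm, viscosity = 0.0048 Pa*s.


dP = 8*mu*L*Q / (pi*r^4)
Q = 115 mL/min = 1.91667e-06 m^3/s
dP = 205.067 Pa = 205.067 / 133.322 mmHg = 1.538 mmHg


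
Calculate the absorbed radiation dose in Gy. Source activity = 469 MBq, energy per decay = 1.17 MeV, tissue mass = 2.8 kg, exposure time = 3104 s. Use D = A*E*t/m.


A = 469 MBq = 4.6900e+08 Bq
E = 1.17 MeV = 1.87434e-13 J
D = A*E*t/m = 4.6900e+08*1.87434e-13*3104/2.8
D = 0.09745 Gy


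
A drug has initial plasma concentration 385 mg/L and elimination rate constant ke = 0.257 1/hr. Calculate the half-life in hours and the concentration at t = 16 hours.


t_half = ln(2) / ke = 0.693147 / 0.257 = 2.697 hr
C(t) = C0 * exp(-ke*t) = 385 * exp(-0.257*16)
C(16) = 6.304 mg/L


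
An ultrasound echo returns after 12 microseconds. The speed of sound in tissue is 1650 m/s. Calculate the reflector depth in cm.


depth = c * t / 2
t = 12 us = 1.2000e-05 s
depth = 1650 * 1.2000e-05 / 2
depth = 0.0099 m = 0.99 cm


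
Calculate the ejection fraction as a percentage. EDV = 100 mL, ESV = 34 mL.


SV = EDV - ESV = 100 - 34 = 66 mL
EF = SV/EDV * 100 = 66/100 * 100
EF = 66%


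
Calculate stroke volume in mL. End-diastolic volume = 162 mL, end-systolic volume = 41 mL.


SV = EDV - ESV
SV = 162 - 41
SV = 121 mL


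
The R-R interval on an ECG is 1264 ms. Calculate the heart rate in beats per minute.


HR = 60 / RR_interval(s)
RR = 1264 ms = 1.264 s
HR = 60 / 1.264 = 47.47 bpm


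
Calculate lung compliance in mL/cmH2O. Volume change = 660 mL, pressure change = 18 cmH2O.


C = dV / dP
C = 660 / 18
C = 36.67 mL/cmH2O


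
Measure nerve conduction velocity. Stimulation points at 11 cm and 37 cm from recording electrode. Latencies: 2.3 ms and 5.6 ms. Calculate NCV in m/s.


Distance = (37 - 11) / 100 = 0.26 m
dt = (5.6 - 2.3) / 1000 = 0.0033 s
NCV = dist / dt = 78.79 m/s


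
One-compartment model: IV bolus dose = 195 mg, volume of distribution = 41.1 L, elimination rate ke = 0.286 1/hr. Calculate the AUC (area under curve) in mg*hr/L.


C0 = Dose/Vd = 195/41.1 = 4.74453 mg/L
AUC = C0/ke = 4.74453/0.286
AUC = 16.59 mg*hr/L


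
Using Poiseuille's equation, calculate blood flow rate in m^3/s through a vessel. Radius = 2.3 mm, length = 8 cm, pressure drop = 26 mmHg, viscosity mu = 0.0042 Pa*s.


Q = pi*r^4*dP / (8*mu*L)
r = 0.0023 m, L = 0.08 m
dP = 26 mmHg = 3466.372 Pa
Q = 1.1337e-04 m^3/s


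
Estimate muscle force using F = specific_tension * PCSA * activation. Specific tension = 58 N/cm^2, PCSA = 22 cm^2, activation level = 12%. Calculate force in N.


F = sigma * PCSA * activation
F = 58 * 22 * 0.12
F = 153.1 N


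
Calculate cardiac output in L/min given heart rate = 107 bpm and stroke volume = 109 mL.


CO = HR * SV
CO = 107 * 109 / 1000
CO = 11.66 L/min


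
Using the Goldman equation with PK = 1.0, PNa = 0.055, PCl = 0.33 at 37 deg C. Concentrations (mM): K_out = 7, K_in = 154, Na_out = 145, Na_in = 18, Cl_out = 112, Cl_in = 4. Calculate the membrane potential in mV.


Vm = (RT/F)*ln((PK*Ko + PNa*Nao + PCl*Cli)/(PK*Ki + PNa*Nai + PCl*Clo))
Numer = 16.295, Denom = 191.95
Vm = -65.91 mV


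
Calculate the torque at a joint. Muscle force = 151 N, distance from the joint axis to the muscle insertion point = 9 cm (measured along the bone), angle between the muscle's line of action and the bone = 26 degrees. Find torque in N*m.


Torque = F * d * sin(theta)   (moment arm = d*sin(theta))
d = 9 cm = 0.09 m
Torque = 151 * 0.09 * sin(26)
Torque = 5.957 N*m


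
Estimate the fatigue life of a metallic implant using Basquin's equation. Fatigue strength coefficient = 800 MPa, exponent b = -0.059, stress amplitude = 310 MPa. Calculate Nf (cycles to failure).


sigma_a = sigma_f' * (2Nf)^b
2Nf = (sigma_a/sigma_f')^(1/b)
2Nf = (310/800)^(1/-0.059)
2Nf = 9515807.5
Nf = 4.7579e+06


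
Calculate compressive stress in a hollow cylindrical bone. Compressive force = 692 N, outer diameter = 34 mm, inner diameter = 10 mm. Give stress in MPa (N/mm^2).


A = pi*(r_o^2 - r_i^2)
r_o = 17 mm, r_i = 5 mm
A = 829.38 mm^2
sigma = F/A = 692 / 829.38
sigma = 0.8344 MPa


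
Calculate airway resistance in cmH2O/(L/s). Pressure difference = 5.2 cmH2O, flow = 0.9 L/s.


R = dP / flow
R = 5.2 / 0.9
R = 5.778 cmH2O/(L/s)


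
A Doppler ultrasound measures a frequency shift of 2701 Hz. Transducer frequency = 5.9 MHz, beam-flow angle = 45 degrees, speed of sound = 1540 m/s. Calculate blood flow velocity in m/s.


v = fd * c / (2 * f0 * cos(theta))
v = 2701 * 1540 / (2 * 5.9000e+06 * cos(45))
v = 0.4985 m/s


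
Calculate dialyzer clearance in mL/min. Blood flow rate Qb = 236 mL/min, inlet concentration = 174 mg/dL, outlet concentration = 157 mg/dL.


K = Qb * (Cb_in - Cb_out) / Cb_in
K = 236 * (174 - 157) / 174
K = 23.06 mL/min


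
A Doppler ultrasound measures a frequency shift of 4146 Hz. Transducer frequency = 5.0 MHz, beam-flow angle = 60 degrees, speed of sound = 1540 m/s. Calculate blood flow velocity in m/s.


v = fd * c / (2 * f0 * cos(theta))
v = 4146 * 1540 / (2 * 5.0000e+06 * cos(60))
v = 1.277 m/s


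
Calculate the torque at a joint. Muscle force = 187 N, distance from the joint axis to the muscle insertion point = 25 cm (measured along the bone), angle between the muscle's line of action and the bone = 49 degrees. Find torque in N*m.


Torque = F * d * sin(theta)   (moment arm = d*sin(theta))
d = 25 cm = 0.25 m
Torque = 187 * 0.25 * sin(49)
Torque = 35.28 N*m


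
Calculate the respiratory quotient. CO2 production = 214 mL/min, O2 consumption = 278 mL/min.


RQ = VCO2 / VO2
RQ = 214 / 278
RQ = 0.7698


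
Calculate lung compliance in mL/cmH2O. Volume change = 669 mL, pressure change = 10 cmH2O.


C = dV / dP
C = 669 / 10
C = 66.9 mL/cmH2O


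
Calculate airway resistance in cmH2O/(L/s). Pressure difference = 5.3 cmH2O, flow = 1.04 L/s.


R = dP / flow
R = 5.3 / 1.04
R = 5.096 cmH2O/(L/s)


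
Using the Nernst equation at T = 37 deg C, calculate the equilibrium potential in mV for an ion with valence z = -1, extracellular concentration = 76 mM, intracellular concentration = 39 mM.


E = (RT/(zF)) * ln(C_out/C_in)
T = 37 + 273.15 = 310.15 K
E = (8.314 * 310.15 / (-1 * 96485)) * ln(76/39)
E = -17.83 mV


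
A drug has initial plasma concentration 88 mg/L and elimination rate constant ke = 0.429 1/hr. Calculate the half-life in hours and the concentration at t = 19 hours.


t_half = ln(2) / ke = 0.693147 / 0.429 = 1.616 hr
C(t) = C0 * exp(-ke*t) = 88 * exp(-0.429*19)
C(19) = 0.02538 mg/L


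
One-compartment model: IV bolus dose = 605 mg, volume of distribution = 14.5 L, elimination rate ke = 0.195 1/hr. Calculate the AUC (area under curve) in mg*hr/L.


C0 = Dose/Vd = 605/14.5 = 41.7241 mg/L
AUC = C0/ke = 41.7241/0.195
AUC = 214 mg*hr/L


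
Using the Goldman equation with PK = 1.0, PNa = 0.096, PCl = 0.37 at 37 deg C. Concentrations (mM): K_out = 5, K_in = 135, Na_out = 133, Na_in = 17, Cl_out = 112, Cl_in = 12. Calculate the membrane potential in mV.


Vm = (RT/F)*ln((PK*Ko + PNa*Nao + PCl*Cli)/(PK*Ki + PNa*Nai + PCl*Clo))
Numer = 22.208, Denom = 178.072
Vm = -55.63 mV


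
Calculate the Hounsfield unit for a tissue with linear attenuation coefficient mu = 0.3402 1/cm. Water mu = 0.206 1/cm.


HU = ((mu_tissue - mu_water) / mu_water) * 1000
HU = ((0.3402 - 0.206) / 0.206) * 1000
HU = 651.5


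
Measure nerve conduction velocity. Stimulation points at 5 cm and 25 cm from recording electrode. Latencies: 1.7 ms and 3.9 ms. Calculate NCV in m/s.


Distance = (25 - 5) / 100 = 0.2 m
dt = (3.9 - 1.7) / 1000 = 0.0022 s
NCV = dist / dt = 90.91 m/s


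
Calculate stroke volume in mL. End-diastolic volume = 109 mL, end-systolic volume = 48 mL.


SV = EDV - ESV
SV = 109 - 48
SV = 61 mL


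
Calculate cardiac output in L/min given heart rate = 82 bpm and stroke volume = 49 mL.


CO = HR * SV
CO = 82 * 49 / 1000
CO = 4.018 L/min


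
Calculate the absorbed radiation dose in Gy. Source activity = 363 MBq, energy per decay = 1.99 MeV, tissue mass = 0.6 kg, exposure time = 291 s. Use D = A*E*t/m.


A = 363 MBq = 3.6300e+08 Bq
E = 1.99 MeV = 3.18798e-13 J
D = A*E*t/m = 3.6300e+08*3.18798e-13*291/0.6
D = 0.05613 Gy


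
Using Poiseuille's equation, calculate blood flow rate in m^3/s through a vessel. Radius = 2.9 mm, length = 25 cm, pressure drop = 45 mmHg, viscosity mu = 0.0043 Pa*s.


Q = pi*r^4*dP / (8*mu*L)
r = 0.0029 m, L = 0.25 m
dP = 45 mmHg = 5999.49 Pa
Q = 1.5501e-04 m^3/s


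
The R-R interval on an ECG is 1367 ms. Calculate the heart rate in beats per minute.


HR = 60 / RR_interval(s)
RR = 1367 ms = 1.367 s
HR = 60 / 1.367 = 43.89 bpm


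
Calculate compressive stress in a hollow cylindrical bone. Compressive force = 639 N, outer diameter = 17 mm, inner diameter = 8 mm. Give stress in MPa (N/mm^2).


A = pi*(r_o^2 - r_i^2)
r_o = 8.5 mm, r_i = 4 mm
A = 176.715 mm^2
sigma = F/A = 639 / 176.715
sigma = 3.616 MPa


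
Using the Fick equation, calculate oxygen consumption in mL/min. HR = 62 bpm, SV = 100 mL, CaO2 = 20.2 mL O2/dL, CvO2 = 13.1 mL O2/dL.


CO = HR*SV = 62*100/1000 = 6.2 L/min
a-v O2 diff = 20.2 - 13.1 = 7.1 mL/dL
VO2 = CO * (CaO2-CvO2) * 10 dL/L
VO2 = 6.2 * 7.1 * 10
VO2 = 440.2 mL/min


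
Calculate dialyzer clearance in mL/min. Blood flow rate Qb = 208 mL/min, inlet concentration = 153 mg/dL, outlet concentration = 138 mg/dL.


K = Qb * (Cb_in - Cb_out) / Cb_in
K = 208 * (153 - 138) / 153
K = 20.39 mL/min


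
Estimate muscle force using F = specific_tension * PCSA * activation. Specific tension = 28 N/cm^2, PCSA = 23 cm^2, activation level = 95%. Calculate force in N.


F = sigma * PCSA * activation
F = 28 * 23 * 0.95
F = 611.8 N


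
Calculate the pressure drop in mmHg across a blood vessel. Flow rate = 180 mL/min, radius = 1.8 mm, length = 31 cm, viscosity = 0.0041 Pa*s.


dP = 8*mu*L*Q / (pi*r^4)
Q = 180 mL/min = 3e-06 m^3/s
dP = 924.947 Pa = 924.947 / 133.322 mmHg = 6.938 mmHg


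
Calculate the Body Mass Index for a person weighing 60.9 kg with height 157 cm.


BMI = weight / height^2
height = 157 cm = 1.57 m
BMI = 60.9 / 1.57^2
BMI = 24.71 kg/m^2


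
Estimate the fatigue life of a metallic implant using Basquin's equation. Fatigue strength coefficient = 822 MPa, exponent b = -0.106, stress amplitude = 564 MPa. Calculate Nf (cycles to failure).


sigma_a = sigma_f' * (2Nf)^b
2Nf = (sigma_a/sigma_f')^(1/b)
2Nf = (564/822)^(1/-0.106)
2Nf = 34.940369
Nf = 17.47


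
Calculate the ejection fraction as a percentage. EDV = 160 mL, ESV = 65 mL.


SV = EDV - ESV = 160 - 65 = 95 mL
EF = SV/EDV * 100 = 95/160 * 100
EF = 59.38%


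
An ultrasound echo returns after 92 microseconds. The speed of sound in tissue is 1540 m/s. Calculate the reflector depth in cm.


depth = c * t / 2
t = 92 us = 9.2000e-05 s
depth = 1540 * 9.2000e-05 / 2
depth = 0.07084 m = 7.084 cm


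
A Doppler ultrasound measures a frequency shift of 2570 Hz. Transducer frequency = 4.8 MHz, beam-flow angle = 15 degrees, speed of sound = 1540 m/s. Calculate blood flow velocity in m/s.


v = fd * c / (2 * f0 * cos(theta))
v = 2570 * 1540 / (2 * 4.8000e+06 * cos(15))
v = 0.4268 m/s


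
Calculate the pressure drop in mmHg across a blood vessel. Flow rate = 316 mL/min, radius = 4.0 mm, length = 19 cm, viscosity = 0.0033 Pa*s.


dP = 8*mu*L*Q / (pi*r^4)
Q = 316 mL/min = 5.26667e-06 m^3/s
dP = 32.8476 Pa = 32.8476 / 133.322 mmHg = 0.2464 mmHg


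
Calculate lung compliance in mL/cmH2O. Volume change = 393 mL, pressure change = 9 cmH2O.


C = dV / dP
C = 393 / 9
C = 43.67 mL/cmH2O


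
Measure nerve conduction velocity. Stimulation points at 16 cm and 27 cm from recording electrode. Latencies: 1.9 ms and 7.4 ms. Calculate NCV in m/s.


Distance = (27 - 16) / 100 = 0.11 m
dt = (7.4 - 1.9) / 1000 = 0.0055 s
NCV = dist / dt = 20 m/s


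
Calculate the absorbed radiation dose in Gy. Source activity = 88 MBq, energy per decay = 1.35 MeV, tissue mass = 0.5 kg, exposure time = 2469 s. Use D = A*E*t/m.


A = 88 MBq = 8.8000e+07 Bq
E = 1.35 MeV = 2.1627e-13 J
D = A*E*t/m = 8.8000e+07*2.1627e-13*2469/0.5
D = 0.09398 Gy


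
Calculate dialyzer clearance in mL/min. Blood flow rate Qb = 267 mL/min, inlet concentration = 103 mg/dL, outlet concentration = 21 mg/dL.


K = Qb * (Cb_in - Cb_out) / Cb_in
K = 267 * (103 - 21) / 103
K = 212.6 mL/min


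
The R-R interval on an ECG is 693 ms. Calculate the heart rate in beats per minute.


HR = 60 / RR_interval(s)
RR = 693 ms = 0.693 s
HR = 60 / 0.693 = 86.58 bpm


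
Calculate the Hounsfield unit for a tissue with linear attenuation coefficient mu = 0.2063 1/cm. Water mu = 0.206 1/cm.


HU = ((mu_tissue - mu_water) / mu_water) * 1000
HU = ((0.2063 - 0.206) / 0.206) * 1000
HU = 1.456


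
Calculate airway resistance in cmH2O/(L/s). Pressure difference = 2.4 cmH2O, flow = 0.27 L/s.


R = dP / flow
R = 2.4 / 0.27
R = 8.889 cmH2O/(L/s)


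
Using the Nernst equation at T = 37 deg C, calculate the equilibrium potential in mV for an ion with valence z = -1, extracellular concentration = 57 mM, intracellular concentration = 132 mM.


E = (RT/(zF)) * ln(C_out/C_in)
T = 37 + 273.15 = 310.15 K
E = (8.314 * 310.15 / (-1 * 96485)) * ln(57/132)
E = 22.44 mV


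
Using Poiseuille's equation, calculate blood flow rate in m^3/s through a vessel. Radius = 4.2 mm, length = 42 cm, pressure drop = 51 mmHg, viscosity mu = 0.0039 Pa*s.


Q = pi*r^4*dP / (8*mu*L)
r = 0.0042 m, L = 0.42 m
dP = 51 mmHg = 6799.422 Pa
Q = 5.0724e-04 m^3/s


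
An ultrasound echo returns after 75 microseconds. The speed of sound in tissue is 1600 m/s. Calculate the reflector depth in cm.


depth = c * t / 2
t = 75 us = 7.5000e-05 s
depth = 1600 * 7.5000e-05 / 2
depth = 0.06 m = 6 cm


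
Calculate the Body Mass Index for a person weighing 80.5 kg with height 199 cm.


BMI = weight / height^2
height = 199 cm = 1.99 m
BMI = 80.5 / 1.99^2
BMI = 20.33 kg/m^2


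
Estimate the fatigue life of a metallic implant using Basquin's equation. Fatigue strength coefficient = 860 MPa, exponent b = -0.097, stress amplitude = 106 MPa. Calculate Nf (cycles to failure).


sigma_a = sigma_f' * (2Nf)^b
2Nf = (sigma_a/sigma_f')^(1/b)
2Nf = (106/860)^(1/-0.097)
2Nf = 2.3611275e+09
Nf = 1.1806e+09


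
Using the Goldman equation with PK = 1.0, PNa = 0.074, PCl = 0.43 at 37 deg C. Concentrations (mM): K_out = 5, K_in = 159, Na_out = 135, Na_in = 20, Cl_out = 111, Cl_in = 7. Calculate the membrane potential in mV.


Vm = (RT/F)*ln((PK*Ko + PNa*Nao + PCl*Cli)/(PK*Ki + PNa*Nai + PCl*Clo))
Numer = 18, Denom = 208.21
Vm = -65.43 mV


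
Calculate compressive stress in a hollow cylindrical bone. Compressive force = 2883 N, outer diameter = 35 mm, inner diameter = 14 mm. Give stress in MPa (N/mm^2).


A = pi*(r_o^2 - r_i^2)
r_o = 17.5 mm, r_i = 7 mm
A = 808.175 mm^2
sigma = F/A = 2883 / 808.175
sigma = 3.567 MPa


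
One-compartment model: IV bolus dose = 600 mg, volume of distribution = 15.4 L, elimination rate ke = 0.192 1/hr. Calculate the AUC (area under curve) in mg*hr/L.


C0 = Dose/Vd = 600/15.4 = 38.961 mg/L
AUC = C0/ke = 38.961/0.192
AUC = 202.9 mg*hr/L


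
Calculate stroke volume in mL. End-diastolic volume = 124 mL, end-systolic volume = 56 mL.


SV = EDV - ESV
SV = 124 - 56
SV = 68 mL


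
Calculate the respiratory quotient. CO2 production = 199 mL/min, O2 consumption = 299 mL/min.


RQ = VCO2 / VO2
RQ = 199 / 299
RQ = 0.6656


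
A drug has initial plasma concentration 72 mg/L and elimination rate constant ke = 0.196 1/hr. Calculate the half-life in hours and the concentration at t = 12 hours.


t_half = ln(2) / ke = 0.693147 / 0.196 = 3.536 hr
C(t) = C0 * exp(-ke*t) = 72 * exp(-0.196*12)
C(12) = 6.853 mg/L


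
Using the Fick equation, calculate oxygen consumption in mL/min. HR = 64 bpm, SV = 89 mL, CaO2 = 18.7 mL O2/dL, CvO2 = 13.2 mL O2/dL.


CO = HR*SV = 64*89/1000 = 5.696 L/min
a-v O2 diff = 18.7 - 13.2 = 5.5 mL/dL
VO2 = CO * (CaO2-CvO2) * 10 dL/L
VO2 = 5.696 * 5.5 * 10
VO2 = 313.3 mL/min


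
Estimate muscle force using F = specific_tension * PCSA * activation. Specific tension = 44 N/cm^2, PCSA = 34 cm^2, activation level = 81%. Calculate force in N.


F = sigma * PCSA * activation
F = 44 * 34 * 0.81
F = 1212 N


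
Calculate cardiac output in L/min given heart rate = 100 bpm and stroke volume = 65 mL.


CO = HR * SV
CO = 100 * 65 / 1000
CO = 6.5 L/min


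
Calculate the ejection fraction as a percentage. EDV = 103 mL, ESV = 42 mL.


SV = EDV - ESV = 103 - 42 = 61 mL
EF = SV/EDV * 100 = 61/103 * 100
EF = 59.22%


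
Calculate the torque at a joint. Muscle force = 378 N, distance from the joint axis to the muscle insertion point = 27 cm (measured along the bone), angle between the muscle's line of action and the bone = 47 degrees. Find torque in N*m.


Torque = F * d * sin(theta)   (moment arm = d*sin(theta))
d = 27 cm = 0.27 m
Torque = 378 * 0.27 * sin(47)
Torque = 74.64 N*m


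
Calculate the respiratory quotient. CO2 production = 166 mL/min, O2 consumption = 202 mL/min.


RQ = VCO2 / VO2
RQ = 166 / 202
RQ = 0.8218


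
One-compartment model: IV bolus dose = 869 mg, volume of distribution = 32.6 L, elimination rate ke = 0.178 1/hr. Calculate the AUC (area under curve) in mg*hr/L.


C0 = Dose/Vd = 869/32.6 = 26.6564 mg/L
AUC = C0/ke = 26.6564/0.178
AUC = 149.8 mg*hr/L


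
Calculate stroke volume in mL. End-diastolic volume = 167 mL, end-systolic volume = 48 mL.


SV = EDV - ESV
SV = 167 - 48
SV = 119 mL


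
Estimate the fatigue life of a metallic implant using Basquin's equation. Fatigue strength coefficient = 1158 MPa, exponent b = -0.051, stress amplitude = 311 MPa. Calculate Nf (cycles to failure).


sigma_a = sigma_f' * (2Nf)^b
2Nf = (sigma_a/sigma_f')^(1/b)
2Nf = (311/1158)^(1/-0.051)
2Nf = 1.5669753e+11
Nf = 7.8349e+10


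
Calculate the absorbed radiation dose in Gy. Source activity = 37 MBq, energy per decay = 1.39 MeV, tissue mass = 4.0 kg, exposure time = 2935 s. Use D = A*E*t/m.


A = 37 MBq = 3.7000e+07 Bq
E = 1.39 MeV = 2.22678e-13 J
D = A*E*t/m = 3.7000e+07*2.22678e-13*2935/4.0
D = 0.006045 Gy


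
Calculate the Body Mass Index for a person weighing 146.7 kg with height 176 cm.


BMI = weight / height^2
height = 176 cm = 1.76 m
BMI = 146.7 / 1.76^2
BMI = 47.36 kg/m^2


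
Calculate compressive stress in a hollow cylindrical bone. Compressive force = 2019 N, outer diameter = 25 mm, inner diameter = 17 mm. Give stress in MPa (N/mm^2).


A = pi*(r_o^2 - r_i^2)
r_o = 12.5 mm, r_i = 8.5 mm
A = 263.894 mm^2
sigma = F/A = 2019 / 263.894
sigma = 7.651 MPa


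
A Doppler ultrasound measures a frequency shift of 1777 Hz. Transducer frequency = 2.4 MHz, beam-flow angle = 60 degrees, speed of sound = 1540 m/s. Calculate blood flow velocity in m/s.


v = fd * c / (2 * f0 * cos(theta))
v = 1777 * 1540 / (2 * 2.4000e+06 * cos(60))
v = 1.14 m/s


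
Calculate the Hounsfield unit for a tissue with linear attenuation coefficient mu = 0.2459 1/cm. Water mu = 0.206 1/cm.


HU = ((mu_tissue - mu_water) / mu_water) * 1000
HU = ((0.2459 - 0.206) / 0.206) * 1000
HU = 193.7


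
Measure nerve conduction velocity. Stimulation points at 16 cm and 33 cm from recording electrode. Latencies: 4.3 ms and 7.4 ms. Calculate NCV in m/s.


Distance = (33 - 16) / 100 = 0.17 m
dt = (7.4 - 4.3) / 1000 = 0.0031 s
NCV = dist / dt = 54.84 m/s


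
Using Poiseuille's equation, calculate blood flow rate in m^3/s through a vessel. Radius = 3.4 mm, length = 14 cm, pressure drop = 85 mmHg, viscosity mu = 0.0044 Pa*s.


Q = pi*r^4*dP / (8*mu*L)
r = 0.0034 m, L = 0.14 m
dP = 85 mmHg = 11332.37 Pa
Q = 9.6542e-04 m^3/s


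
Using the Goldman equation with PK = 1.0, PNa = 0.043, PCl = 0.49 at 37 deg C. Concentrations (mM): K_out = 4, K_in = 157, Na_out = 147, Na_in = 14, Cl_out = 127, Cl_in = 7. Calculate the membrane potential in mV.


Vm = (RT/F)*ln((PK*Ko + PNa*Nao + PCl*Cli)/(PK*Ki + PNa*Nai + PCl*Clo))
Numer = 13.751, Denom = 219.832
Vm = -74.08 mV


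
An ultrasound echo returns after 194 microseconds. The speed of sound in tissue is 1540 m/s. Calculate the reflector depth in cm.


depth = c * t / 2
t = 194 us = 1.9400e-04 s
depth = 1540 * 1.9400e-04 / 2
depth = 0.14938 m = 14.938 cm


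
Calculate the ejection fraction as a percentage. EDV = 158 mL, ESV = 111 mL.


SV = EDV - ESV = 158 - 111 = 47 mL
EF = SV/EDV * 100 = 47/158 * 100
EF = 29.75%


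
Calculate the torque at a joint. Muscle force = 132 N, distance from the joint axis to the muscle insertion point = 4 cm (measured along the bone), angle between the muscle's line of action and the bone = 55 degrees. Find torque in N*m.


Torque = F * d * sin(theta)   (moment arm = d*sin(theta))
d = 4 cm = 0.04 m
Torque = 132 * 0.04 * sin(55)
Torque = 4.325 N*m


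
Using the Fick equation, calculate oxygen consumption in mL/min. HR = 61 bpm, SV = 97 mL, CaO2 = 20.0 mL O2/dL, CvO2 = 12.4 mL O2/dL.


CO = HR*SV = 61*97/1000 = 5.917 L/min
a-v O2 diff = 20.0 - 12.4 = 7.6 mL/dL
VO2 = CO * (CaO2-CvO2) * 10 dL/L
VO2 = 5.917 * 7.6 * 10
VO2 = 449.7 mL/min


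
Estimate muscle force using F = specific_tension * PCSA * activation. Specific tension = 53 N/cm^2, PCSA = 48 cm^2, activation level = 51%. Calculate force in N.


F = sigma * PCSA * activation
F = 53 * 48 * 0.51
F = 1297 N


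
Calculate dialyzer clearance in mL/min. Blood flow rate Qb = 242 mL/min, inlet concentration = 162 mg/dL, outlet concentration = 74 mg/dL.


K = Qb * (Cb_in - Cb_out) / Cb_in
K = 242 * (162 - 74) / 162
K = 131.5 mL/min


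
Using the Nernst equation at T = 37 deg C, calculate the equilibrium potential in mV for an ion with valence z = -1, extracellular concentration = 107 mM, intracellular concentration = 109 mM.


E = (RT/(zF)) * ln(C_out/C_in)
T = 37 + 273.15 = 310.15 K
E = (8.314 * 310.15 / (-1 * 96485)) * ln(107/109)
E = 0.4949 mV


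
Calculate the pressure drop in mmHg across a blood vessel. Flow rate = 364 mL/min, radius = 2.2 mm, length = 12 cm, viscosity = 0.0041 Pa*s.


dP = 8*mu*L*Q / (pi*r^4)
Q = 364 mL/min = 6.06667e-06 m^3/s
dP = 324.463 Pa = 324.463 / 133.322 mmHg = 2.434 mmHg


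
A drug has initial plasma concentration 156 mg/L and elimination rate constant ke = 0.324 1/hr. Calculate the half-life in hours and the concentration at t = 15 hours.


t_half = ln(2) / ke = 0.693147 / 0.324 = 2.139 hr
C(t) = C0 * exp(-ke*t) = 156 * exp(-0.324*15)
C(15) = 1.209 mg/L


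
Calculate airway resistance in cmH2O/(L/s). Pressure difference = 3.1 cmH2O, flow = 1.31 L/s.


R = dP / flow
R = 3.1 / 1.31
R = 2.366 cmH2O/(L/s)


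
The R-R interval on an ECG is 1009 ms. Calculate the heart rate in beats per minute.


HR = 60 / RR_interval(s)
RR = 1009 ms = 1.009 s
HR = 60 / 1.009 = 59.46 bpm


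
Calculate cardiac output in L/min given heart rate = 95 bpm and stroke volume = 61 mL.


CO = HR * SV
CO = 95 * 61 / 1000
CO = 5.795 L/min


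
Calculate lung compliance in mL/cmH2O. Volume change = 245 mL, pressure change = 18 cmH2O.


C = dV / dP
C = 245 / 18
C = 13.61 mL/cmH2O


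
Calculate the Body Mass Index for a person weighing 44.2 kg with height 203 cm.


BMI = weight / height^2
height = 203 cm = 2.03 m
BMI = 44.2 / 2.03^2
BMI = 10.73 kg/m^2


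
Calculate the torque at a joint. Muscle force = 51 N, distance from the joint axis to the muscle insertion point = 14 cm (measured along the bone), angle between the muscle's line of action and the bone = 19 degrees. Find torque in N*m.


Torque = F * d * sin(theta)   (moment arm = d*sin(theta))
d = 14 cm = 0.14 m
Torque = 51 * 0.14 * sin(19)
Torque = 2.325 N*m


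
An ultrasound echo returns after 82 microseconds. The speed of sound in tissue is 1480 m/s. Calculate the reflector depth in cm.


depth = c * t / 2
t = 82 us = 8.2000e-05 s
depth = 1480 * 8.2000e-05 / 2
depth = 0.06068 m = 6.068 cm


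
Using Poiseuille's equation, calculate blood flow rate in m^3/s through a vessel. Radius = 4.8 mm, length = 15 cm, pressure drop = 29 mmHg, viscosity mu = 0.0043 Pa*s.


Q = pi*r^4*dP / (8*mu*L)
r = 0.0048 m, L = 0.15 m
dP = 29 mmHg = 3866.338 Pa
Q = 0.00125 m^3/s


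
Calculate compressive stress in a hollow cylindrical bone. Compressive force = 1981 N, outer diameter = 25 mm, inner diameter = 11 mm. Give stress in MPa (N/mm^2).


A = pi*(r_o^2 - r_i^2)
r_o = 12.5 mm, r_i = 5.5 mm
A = 395.841 mm^2
sigma = F/A = 1981 / 395.841
sigma = 5.005 MPa


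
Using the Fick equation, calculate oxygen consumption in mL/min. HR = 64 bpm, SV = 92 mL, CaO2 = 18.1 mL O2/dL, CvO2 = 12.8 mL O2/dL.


CO = HR*SV = 64*92/1000 = 5.888 L/min
a-v O2 diff = 18.1 - 12.8 = 5.3 mL/dL
VO2 = CO * (CaO2-CvO2) * 10 dL/L
VO2 = 5.888 * 5.3 * 10
VO2 = 312.1 mL/min


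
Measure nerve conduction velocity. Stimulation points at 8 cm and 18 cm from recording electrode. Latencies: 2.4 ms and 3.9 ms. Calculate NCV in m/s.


Distance = (18 - 8) / 100 = 0.1 m
dt = (3.9 - 2.4) / 1000 = 0.0015 s
NCV = dist / dt = 66.67 m/s


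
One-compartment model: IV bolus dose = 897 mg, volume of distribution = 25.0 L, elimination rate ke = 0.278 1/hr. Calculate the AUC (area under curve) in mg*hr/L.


C0 = Dose/Vd = 897/25.0 = 35.88 mg/L
AUC = C0/ke = 35.88/0.278
AUC = 129.1 mg*hr/L


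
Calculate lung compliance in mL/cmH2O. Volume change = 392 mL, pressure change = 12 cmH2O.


C = dV / dP
C = 392 / 12
C = 32.67 mL/cmH2O


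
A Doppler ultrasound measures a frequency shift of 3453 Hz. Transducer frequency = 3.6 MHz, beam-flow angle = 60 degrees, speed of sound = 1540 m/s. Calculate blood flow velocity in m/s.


v = fd * c / (2 * f0 * cos(theta))
v = 3453 * 1540 / (2 * 3.6000e+06 * cos(60))
v = 1.477 m/s


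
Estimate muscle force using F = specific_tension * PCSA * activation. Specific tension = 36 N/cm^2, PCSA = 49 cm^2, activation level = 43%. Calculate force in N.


F = sigma * PCSA * activation
F = 36 * 49 * 0.43
F = 758.5 N


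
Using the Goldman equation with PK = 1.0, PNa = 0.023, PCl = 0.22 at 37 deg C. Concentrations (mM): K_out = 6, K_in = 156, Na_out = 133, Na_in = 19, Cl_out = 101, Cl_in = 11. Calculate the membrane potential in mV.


Vm = (RT/F)*ln((PK*Ko + PNa*Nao + PCl*Cli)/(PK*Ki + PNa*Nai + PCl*Clo))
Numer = 11.479, Denom = 178.657
Vm = -73.36 mV


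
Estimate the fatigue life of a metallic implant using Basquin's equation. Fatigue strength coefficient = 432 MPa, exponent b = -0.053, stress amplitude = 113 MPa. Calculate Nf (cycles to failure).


sigma_a = sigma_f' * (2Nf)^b
2Nf = (sigma_a/sigma_f')^(1/b)
2Nf = (113/432)^(1/-0.053)
2Nf = 9.7449431e+10
Nf = 4.8725e+10


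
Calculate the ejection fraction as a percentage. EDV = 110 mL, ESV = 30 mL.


SV = EDV - ESV = 110 - 30 = 80 mL
EF = SV/EDV * 100 = 80/110 * 100
EF = 72.73%


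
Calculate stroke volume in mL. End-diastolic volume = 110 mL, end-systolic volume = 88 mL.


SV = EDV - ESV
SV = 110 - 88
SV = 22 mL


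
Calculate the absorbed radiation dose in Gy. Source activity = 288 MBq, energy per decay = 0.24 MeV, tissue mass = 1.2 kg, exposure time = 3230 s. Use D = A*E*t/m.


A = 288 MBq = 2.8800e+08 Bq
E = 0.24 MeV = 3.8448e-14 J
D = A*E*t/m = 2.8800e+08*3.8448e-14*3230/1.2
D = 0.0298 Gy


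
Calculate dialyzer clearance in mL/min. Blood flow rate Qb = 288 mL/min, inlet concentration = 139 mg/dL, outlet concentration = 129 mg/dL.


K = Qb * (Cb_in - Cb_out) / Cb_in
K = 288 * (139 - 129) / 139
K = 20.72 mL/min


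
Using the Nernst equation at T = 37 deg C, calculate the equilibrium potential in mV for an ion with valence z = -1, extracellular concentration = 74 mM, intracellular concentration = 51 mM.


E = (RT/(zF)) * ln(C_out/C_in)
T = 37 + 273.15 = 310.15 K
E = (8.314 * 310.15 / (-1 * 96485)) * ln(74/51)
E = -9.948 mV


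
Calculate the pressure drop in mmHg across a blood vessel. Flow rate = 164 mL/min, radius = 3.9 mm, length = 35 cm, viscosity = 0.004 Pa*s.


dP = 8*mu*L*Q / (pi*r^4)
Q = 164 mL/min = 2.73333e-06 m^3/s
dP = 42.1213 Pa = 42.1213 / 133.322 mmHg = 0.3159 mmHg


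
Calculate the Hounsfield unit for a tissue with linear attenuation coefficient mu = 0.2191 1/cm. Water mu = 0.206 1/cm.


HU = ((mu_tissue - mu_water) / mu_water) * 1000
HU = ((0.2191 - 0.206) / 0.206) * 1000
HU = 63.59


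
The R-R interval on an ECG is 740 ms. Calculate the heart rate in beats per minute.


HR = 60 / RR_interval(s)
RR = 740 ms = 0.74 s
HR = 60 / 0.74 = 81.08 bpm


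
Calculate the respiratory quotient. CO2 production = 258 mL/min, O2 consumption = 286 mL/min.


RQ = VCO2 / VO2
RQ = 258 / 286
RQ = 0.9021


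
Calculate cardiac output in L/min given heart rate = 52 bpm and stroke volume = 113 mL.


CO = HR * SV
CO = 52 * 113 / 1000
CO = 5.876 L/min


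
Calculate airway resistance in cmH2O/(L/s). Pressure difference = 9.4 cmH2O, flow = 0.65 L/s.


R = dP / flow
R = 9.4 / 0.65
R = 14.46 cmH2O/(L/s)


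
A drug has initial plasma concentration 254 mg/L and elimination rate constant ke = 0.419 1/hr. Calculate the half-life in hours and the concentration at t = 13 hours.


t_half = ln(2) / ke = 0.693147 / 0.419 = 1.654 hr
C(t) = C0 * exp(-ke*t) = 254 * exp(-0.419*13)
C(13) = 1.095 mg/L


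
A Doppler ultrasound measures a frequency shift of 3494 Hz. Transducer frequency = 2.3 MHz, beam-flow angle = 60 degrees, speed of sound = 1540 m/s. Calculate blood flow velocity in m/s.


v = fd * c / (2 * f0 * cos(theta))
v = 3494 * 1540 / (2 * 2.3000e+06 * cos(60))
v = 2.339 m/s


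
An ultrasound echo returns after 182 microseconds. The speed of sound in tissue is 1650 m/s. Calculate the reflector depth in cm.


depth = c * t / 2
t = 182 us = 1.8200e-04 s
depth = 1650 * 1.8200e-04 / 2
depth = 0.15015 m = 15.015 cm


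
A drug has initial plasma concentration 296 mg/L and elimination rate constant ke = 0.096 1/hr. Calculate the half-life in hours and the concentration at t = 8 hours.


t_half = ln(2) / ke = 0.693147 / 0.096 = 7.22 hr
C(t) = C0 * exp(-ke*t) = 296 * exp(-0.096*8)
C(8) = 137.3 mg/L


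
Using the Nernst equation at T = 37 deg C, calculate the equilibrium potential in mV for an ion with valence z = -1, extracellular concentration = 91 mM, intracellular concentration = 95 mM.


E = (RT/(zF)) * ln(C_out/C_in)
T = 37 + 273.15 = 310.15 K
E = (8.314 * 310.15 / (-1 * 96485)) * ln(91/95)
E = 1.15 mV


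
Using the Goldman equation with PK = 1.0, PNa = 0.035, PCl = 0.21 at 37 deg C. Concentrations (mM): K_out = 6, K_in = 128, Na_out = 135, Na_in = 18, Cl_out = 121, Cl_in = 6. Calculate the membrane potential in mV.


Vm = (RT/F)*ln((PK*Ko + PNa*Nao + PCl*Cli)/(PK*Ki + PNa*Nai + PCl*Clo))
Numer = 11.985, Denom = 154.04
Vm = -68.24 mV


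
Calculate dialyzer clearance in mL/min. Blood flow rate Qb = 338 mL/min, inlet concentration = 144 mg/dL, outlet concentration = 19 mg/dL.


K = Qb * (Cb_in - Cb_out) / Cb_in
K = 338 * (144 - 19) / 144
K = 293.4 mL/min


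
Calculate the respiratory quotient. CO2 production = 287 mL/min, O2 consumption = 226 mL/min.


RQ = VCO2 / VO2
RQ = 287 / 226
RQ = 1.27


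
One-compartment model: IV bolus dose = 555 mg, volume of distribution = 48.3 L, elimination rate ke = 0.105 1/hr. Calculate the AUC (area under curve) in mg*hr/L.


C0 = Dose/Vd = 555/48.3 = 11.4907 mg/L
AUC = C0/ke = 11.4907/0.105
AUC = 109.4 mg*hr/L


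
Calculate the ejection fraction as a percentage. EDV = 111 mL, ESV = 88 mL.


SV = EDV - ESV = 111 - 88 = 23 mL
EF = SV/EDV * 100 = 23/111 * 100
EF = 20.72%


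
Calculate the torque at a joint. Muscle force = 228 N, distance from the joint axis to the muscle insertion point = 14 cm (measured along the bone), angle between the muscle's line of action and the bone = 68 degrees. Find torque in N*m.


Torque = F * d * sin(theta)   (moment arm = d*sin(theta))
d = 14 cm = 0.14 m
Torque = 228 * 0.14 * sin(68)
Torque = 29.6 N*m
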